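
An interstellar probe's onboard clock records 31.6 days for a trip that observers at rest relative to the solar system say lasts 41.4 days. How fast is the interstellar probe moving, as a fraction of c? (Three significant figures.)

γ = Δt/Δτ = 41.4/31.6 = 1.3101.
β = √(1 − 1/γ²) = √(1 − 0.582628) = √0.417372 = 0.646.

0.646c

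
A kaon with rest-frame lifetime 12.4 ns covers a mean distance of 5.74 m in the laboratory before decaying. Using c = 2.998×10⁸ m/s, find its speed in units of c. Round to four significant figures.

d = βγcτ ⇒ βγ = d/(cτ) = 5.740 m / (3.71752 m) = 1.544.
β = (βγ)/√(1+(βγ)²) = 1.544/√3.38394 = 0.8393.

0.8393c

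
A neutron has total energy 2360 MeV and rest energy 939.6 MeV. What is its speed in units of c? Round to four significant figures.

γ = E/(mc²) = 2360/939.6 = 2.5117.
β = √(1 − 1/γ²) = √(1 − 0.158513) = √0.841487 = 0.9173.

0.9173c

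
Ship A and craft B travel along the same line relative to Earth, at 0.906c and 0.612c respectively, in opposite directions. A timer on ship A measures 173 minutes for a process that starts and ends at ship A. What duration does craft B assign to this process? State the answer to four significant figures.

The velocity of ship A relative to craft B is (0.906 + 0.612)c / (1 + 0.906×0.612) = 0.97654c; relative speed 0.97654c.
At |u| = 0.97654c, γ = (1 − 0.95363)^(−1/2) = 4.6439.
Ship A's interval is proper; time dilation gives Δt_B = γΔτ = 4.6439 × 173 minutes = 803.4 minutes.

803.4 minutes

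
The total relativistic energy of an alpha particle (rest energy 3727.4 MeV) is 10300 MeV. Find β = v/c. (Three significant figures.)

0.932

γ = E/(mc²) = 10300/3727.4 = 2.7633.
β = √(1 − 1/γ²) = √(1 − 0.130962) = √0.869038 = 0.932.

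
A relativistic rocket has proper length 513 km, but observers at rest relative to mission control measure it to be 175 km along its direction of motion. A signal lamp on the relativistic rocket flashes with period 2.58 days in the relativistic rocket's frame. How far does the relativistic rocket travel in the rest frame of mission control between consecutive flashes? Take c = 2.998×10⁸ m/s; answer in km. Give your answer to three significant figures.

γ = L₀/L = 513/175 = 2.93143.
β = √(1 − 1/γ²) = 0.94002. Lab-frame period = γτ = 2.93143×2.58 days = 7.5631 days. Distance = βc × γτ = 0.94002 × 2.998×10⁸ m/s × 653451.84 s = 1.8415×10^14 m = 1.84×10^11 km.

1.84×10^11 km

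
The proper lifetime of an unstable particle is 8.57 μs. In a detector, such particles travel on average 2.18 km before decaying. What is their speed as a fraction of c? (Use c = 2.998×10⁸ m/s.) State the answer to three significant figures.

d = βγcτ ⇒ βγ = d/(cτ) = 2180 m / (2569.286 m) = 0.84848.
β = (βγ)/√(1+(βγ)²) = 0.84848/√1.719918 = 0.647.

0.647c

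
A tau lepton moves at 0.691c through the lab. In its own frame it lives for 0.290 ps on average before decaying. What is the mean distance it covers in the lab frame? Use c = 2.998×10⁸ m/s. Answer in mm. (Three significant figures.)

Lorentz factor: γ = (1 − 0.477481)^(−1/2) = 1.3834.
Lab-frame lifetime: Δt = γτ = 1.3834 × 0.290 ps = 0.40119 ps.
Distance: d = vΔt = 0.691 × 2.998×10⁸ m/s × 4.0119×10^-13 s = 8.31×10^-5 m = 0.0831 mm.

0.0831 mm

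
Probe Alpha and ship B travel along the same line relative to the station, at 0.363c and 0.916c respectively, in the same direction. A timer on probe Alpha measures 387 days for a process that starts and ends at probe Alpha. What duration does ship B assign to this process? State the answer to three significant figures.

691 days

Speed of probe Alpha in ship B's frame: u = (v_A − v_B)/(1 − v_A v_B/c²) = (0.363 − 0.916)/(1 − 0.363×0.916) = −0.553/0.667492 = −0.82847; |u| = 0.82847c.
γ for this relative speed: γ = 1/√(1 − 0.686363) = 1.7856.
Probe Alpha's interval is proper; time dilation gives Δt_B = γΔτ = 1.7856 × 387 days = 691 days.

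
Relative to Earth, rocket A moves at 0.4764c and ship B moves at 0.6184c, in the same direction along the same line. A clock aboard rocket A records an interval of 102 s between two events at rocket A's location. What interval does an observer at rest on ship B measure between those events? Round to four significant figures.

The velocity of rocket A relative to ship B is (0.4764 − 0.6184)c / (1 − 0.4764×0.6184) = −0.20131c; relative speed 0.20131c.
At |u| = 0.20131c, γ = (1 − 0.0405257)^(−1/2) = 1.0209.
The clock on rocket A records proper time, so ship B measures Δt = γΔτ = 1.0209 × 102 = 104.1 s.

104.1 s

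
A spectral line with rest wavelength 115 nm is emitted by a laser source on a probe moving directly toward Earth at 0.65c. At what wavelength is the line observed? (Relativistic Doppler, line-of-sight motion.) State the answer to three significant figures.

Relativistic Doppler for wavelength: λ_obs = λ_src · √((1−β)/(1+β)).
With β = 0.65: factor = √(0.35/1.65) = 0.46057.
λ_obs = 115 × 0.46057 = 53.0 nm.

53.0 nm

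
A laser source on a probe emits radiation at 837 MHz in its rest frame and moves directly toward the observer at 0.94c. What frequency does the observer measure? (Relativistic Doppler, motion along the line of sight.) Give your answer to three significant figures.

4760 MHz

Relativistic Doppler (source moving toward): f_obs = f_src · √((1+β)/(1−β)).
With β = 0.94: factor = √(1.94/0.06) = 5.6862.
f_obs = 837 × 5.6862 = 4760 MHz.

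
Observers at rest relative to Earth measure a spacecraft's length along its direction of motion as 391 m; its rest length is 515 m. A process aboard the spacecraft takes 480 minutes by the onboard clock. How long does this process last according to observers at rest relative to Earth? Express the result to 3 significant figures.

From L = L₀/γ: γ = 515/391 = 1.31714.
The same γ dilates the second interval: 1.31714 × 480 minutes = 632 minutes.

632 minutes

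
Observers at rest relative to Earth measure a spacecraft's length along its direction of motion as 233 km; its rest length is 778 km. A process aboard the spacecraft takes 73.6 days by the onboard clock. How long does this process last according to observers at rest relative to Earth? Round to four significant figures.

245.8 days

From L = L₀/γ: γ = 778/233 = 3.33906.
The same γ dilates the second interval: 3.33906 × 73.6 days = 245.8 days.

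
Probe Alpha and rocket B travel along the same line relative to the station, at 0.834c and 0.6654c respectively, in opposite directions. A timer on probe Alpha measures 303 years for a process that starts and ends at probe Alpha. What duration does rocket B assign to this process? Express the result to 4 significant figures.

1144 years

Speed of probe Alpha in rocket B's frame: u = (v_A + v_B)/(1 + v_A v_B/c²) = (0.834 + 0.6654)/(1 + 0.834×0.6654) = 1.4994/1.5549436 = 0.96428; |u| = 0.96428c.
At |u| = 0.96428c, γ = (1 − 0.929836)^(−1/2) = 3.7752.
The clock on probe Alpha records proper time, so rocket B measures Δt = γΔτ = 3.7752 × 303 = 1144 years.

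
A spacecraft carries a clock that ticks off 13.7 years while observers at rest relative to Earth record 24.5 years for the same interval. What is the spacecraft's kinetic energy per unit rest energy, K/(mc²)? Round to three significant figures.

γ = Δt/Δτ = 24.5/13.7 = 1.78832.
Since K = (γ−1)mc², K/(mc²) = 1.78832 − 1 = 0.788.

0.788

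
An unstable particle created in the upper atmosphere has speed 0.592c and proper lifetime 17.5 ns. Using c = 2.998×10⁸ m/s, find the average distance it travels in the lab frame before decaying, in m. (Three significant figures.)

3.85 m

γ = 1/√(1 − β²) = 1/√(1 − 0.350464) = 1/√0.649536 = 1/0.805938 = 1.2408.
Lab-frame lifetime: Δt = γτ = 1.2408 × 17.5 ns = 21.714 ns.
Distance: d = vΔt = 0.592 × 2.998×10⁸ m/s × 2.1714×10^-8 s = 3.85 m.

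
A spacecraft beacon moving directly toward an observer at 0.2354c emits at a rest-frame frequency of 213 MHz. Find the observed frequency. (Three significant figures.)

Relativistic Doppler (source moving toward): f_obs = f_src · √((1+β)/(1−β)).
With β = 0.2354: factor = √(1.2354/0.7646) = 1.2711.
f_obs = 213 × 1.2711 = 271 MHz.

271 MHz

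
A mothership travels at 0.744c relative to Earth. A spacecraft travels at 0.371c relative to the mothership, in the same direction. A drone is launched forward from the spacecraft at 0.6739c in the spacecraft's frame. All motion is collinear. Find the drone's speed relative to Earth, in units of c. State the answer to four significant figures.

Compose velocities in two stages. Stage 1 (into S'): u₁ = (0.6739+0.371)/(1+0.6739×0.371) = 0.83591.
Stage 2 (into S): u = (0.83591+0.744)/(1+0.83591×0.744) = 0.9741, so the speed is 0.9741c.

0.9741c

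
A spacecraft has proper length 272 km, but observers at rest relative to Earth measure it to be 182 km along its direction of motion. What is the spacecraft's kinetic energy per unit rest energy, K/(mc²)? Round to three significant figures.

0.495

From L = L₀/γ: γ = 272/182 = 1.49451.
K/(mc²) = γ − 1 = 1.49451 − 1 = 0.495.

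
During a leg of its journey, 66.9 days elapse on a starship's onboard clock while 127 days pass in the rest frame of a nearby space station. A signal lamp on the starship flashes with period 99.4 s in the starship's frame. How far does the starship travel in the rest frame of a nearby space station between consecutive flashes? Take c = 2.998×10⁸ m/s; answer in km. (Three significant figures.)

4.81×10^7 km

The time-dilation ratio gives γ = 127/66.9 = 1.89836.
β = √(1 − 1/γ²) = 0.85001. Lab-frame period = γτ = 1.89836×99.4 s = 188.7 s. Distance = βc × γτ = 0.85001 × 2.998×10⁸ m/s × 188.7 s = 4.8087×10^10 m = 4.81×10^7 km.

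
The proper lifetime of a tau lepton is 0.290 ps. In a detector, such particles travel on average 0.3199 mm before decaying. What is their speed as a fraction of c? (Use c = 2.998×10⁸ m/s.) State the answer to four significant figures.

0.9650c

Lab distance = (lab lifetime)·v = γτ·βc, so βγ = d/(cτ) = 3.199×10^-4/(2.998×10⁸ × 2.900×10^-13) = 3.6795.
With βγ = 3.6795: γ² = 1 + (βγ)² = 14.5387, and β = (βγ)/γ = 3.6795/3.81296 = 0.9650.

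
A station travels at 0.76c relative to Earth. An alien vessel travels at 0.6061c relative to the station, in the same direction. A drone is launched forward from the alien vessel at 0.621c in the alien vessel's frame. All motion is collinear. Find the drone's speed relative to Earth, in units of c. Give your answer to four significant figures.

0.9845c

Compose velocities in two stages. Stage 1 (into S'): u₁ = (0.621+0.6061)/(1+0.621×0.6061) = 0.89154.
Stage 2 (into S): u = (0.89154+0.76)/(1+0.89154×0.76) = 0.98448, so the speed is 0.9845c.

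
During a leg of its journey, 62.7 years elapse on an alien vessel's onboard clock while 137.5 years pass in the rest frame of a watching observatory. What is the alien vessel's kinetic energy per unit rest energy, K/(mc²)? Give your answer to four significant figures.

From Δt = γΔτ: γ = 137.5/62.7 = 2.19298.
K/(mc²) = γ − 1 = 2.19298 − 1 = 1.193.

1.193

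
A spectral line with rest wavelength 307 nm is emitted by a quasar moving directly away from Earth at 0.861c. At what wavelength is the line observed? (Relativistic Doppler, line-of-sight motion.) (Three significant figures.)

Relativistic Doppler for wavelength: λ_obs = λ_src · √((1+β)/(1−β)).
With β = 0.861: factor = √(1.861/0.139) = 3.659.
λ_obs = 307 × 3.659 = 1120 nm.

1120 nm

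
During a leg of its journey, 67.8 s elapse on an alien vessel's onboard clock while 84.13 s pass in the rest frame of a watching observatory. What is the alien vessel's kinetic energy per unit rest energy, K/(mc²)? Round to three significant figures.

From Δt = γΔτ: γ = 84.13/67.8 = 1.24086.
Since K = (γ−1)mc², K/(mc²) = 1.24086 − 1 = 0.241.

0.241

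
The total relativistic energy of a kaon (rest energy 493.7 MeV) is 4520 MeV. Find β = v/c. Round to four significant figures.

0.9940

γ = E/(mc²) = 4520/493.7 = 9.1554.
β = √(1 − 1/γ²) = √(1 − 0.0119301) = √0.9880699 = 0.9940.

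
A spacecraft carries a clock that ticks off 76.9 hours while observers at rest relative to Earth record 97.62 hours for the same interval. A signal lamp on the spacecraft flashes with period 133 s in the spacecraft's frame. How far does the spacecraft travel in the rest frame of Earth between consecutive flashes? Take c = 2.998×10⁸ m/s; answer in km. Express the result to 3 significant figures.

3.12×10^7 km

From Δt = γΔτ: γ = 97.62/76.9 = 1.26944.
β = √(1 − 1/γ²) = 0.616. Lab-frame period = γτ = 1.26944×133 s = 168.84 s. Distance = βc × γτ = 0.616 × 2.998×10⁸ m/s × 168.84 s = 3.1181×10^10 m = 3.12×10^7 km.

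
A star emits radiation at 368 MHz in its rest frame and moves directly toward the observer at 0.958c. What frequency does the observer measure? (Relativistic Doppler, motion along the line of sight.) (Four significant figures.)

Relativistic Doppler (source moving toward): f_obs = f_src · √((1+β)/(1−β)).
With β = 0.958: factor = √(1.958/0.042) = 6.8278.
f_obs = 368 × 6.8278 = 2513 MHz.

2513 MHz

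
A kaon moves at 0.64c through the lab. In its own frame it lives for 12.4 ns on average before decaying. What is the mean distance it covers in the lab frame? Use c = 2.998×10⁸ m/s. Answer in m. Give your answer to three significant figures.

With β = 0.64, γ = 1/√(1 − 0.64²) = 1/√0.5904 = 1.3014.
Lab-frame lifetime: Δt = γτ = 1.3014 × 12.4 ns = 16.137 ns.
Distance: d = vΔt = 0.64 × 2.998×10⁸ m/s × 1.6137×10^-8 s = 3.10 m.

3.10 m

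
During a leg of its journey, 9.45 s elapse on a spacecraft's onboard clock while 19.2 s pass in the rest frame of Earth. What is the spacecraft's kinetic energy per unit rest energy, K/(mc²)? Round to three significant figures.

γ = Δt/Δτ = 19.2/9.45 = 2.03175.
K/(mc²) = γ − 1 = 2.03175 − 1 = 1.03.

1.03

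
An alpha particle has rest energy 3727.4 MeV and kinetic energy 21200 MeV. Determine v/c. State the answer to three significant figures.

γ = 1 + K/(mc²) = 1 + 21200/3727.4 = 6.6876.
β = √(1 − 1/γ²) = √(1 − 0.0223594) = √0.9776406 = 0.989.

0.989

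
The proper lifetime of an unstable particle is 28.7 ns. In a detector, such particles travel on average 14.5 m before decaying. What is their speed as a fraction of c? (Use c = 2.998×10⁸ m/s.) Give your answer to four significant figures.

d = βγcτ ⇒ βγ = d/(cτ) = 14.50 m / (8.60426 m) = 1.6852.
β = (βγ)/√(1+(βγ)²) = 1.6852/√3.8399 = 0.8600.

0.8600c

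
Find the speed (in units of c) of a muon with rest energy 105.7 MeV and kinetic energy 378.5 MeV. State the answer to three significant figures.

K = (γ−1)mc², so γ = 1 + 378.5/105.7 = 4.5809.
Then v/c = √(1 − γ⁻²) = √(1 − 0.0476539) = √0.9523461 = 0.976.

0.976c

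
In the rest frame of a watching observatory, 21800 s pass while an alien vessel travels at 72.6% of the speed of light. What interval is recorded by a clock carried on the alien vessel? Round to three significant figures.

With β = 0.726, γ = 1/√(1 − 0.726²) = 1/√0.472924 = 1.4541.
The alien vessel's clock runs slow as seen from a watching observatory, so Δτ = Δt/γ = 21800/1.4541 = 15000 s.

15000 s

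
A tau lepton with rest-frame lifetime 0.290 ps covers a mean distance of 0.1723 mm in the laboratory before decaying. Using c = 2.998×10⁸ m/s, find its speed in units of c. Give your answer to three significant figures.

Let x = d/(cτ) = 1.723×10^-4 m / (2.998×10⁸ m/s × 2.900×10^-13 s) = 1.9818. Since d = βγcτ, x = βγ = β/√(1−β²).
Solving: β² = x²/(1+x²) = 3.92753/4.92753 = 0.797059, so β = 0.893.

0.893c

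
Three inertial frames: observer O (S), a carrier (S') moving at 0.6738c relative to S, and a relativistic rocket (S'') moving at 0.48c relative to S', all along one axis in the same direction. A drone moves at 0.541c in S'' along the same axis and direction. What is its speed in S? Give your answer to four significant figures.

0.9600c

Compose velocities in two stages. Stage 1 (into S'): u₁ = (0.541+0.48)/(1+0.541×0.48) = 0.81052.
Stage 2 (into S): u = (0.81052+0.6738)/(1+0.81052×0.6738) = 0.96002, so the speed is 0.9600c.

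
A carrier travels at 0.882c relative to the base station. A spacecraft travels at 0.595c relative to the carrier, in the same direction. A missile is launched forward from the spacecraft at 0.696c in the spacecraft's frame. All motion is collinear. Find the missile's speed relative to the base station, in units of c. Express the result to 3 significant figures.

Compose velocities in two stages. Stage 1 (into S'): u₁ = (0.696+0.595)/(1+0.696×0.595) = 0.91294.
Stage 2 (into S): u = (0.91294+0.882)/(1+0.91294×0.882) = 0.99431, so the speed is 0.994c.

0.994c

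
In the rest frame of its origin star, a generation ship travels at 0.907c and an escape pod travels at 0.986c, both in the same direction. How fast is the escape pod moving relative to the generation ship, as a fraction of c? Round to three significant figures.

0.747c

Transform to the generation ship's frame: u' = (u − v)/(1 − uv/c²).
u' = (0.986 − 0.907)/(1 − 0.986×0.907) = 0.079/0.105698 = 0.74741.
Speed in the generation ship's frame: 0.747c (in the same direction).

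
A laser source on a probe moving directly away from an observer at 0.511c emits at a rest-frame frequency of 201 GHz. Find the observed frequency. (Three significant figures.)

Relativistic Doppler (source moving away): f_obs = f_src · √((1−β)/(1+β)).
With β = 0.511: factor = √(0.489/1.511) = 0.56888.
f_obs = 201 × 0.56888 = 114 GHz.

114 GHz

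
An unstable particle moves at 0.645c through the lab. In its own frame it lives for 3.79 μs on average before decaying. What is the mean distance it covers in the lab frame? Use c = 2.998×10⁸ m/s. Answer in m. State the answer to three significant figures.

959 m

γ = 1/√(1 − β²) = 1/√(1 − 0.416025) = 1/√0.583975 = 1/0.764183 = 1.3086.
Lab-frame lifetime: Δt = γτ = 1.3086 × 3.79 μs = 4.9596 μs.
Distance: d = vΔt = 0.645 × 2.998×10⁸ m/s × 4.9596×10^-6 s = 959 m.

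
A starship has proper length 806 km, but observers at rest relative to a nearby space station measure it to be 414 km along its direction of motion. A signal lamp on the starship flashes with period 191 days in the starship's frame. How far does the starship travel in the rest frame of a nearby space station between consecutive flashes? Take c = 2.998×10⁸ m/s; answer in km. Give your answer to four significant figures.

From L = L₀/γ: γ = 806/414 = 1.94686.
β = √(1 − 1/γ²) = 0.858. Lab-frame period = γτ = 1.94686×191 days = 371.85 days. Distance = βc × γτ = 0.858 × 2.998×10⁸ m/s × 32127840 s = 8.2642×10^15 m = 8.264×10^12 km.

8.264×10^12 km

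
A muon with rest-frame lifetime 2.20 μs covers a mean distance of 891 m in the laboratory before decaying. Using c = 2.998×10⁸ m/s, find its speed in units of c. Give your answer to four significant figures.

0.8037c

Let x = d/(cτ) = 891.0 m / (2.998×10⁸ m/s × 2.200×10^-6 s) = 1.3509. Since d = βγcτ, x = βγ = β/√(1−β²).
Solving: β² = x²/(1+x²) = 1.82493/2.82493 = 0.646009, so β = 0.8037.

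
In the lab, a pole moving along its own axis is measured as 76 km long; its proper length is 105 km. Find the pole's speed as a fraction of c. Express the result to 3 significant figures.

0.690c

Length contraction gives γ = L₀/L = 105/76 = 1.3816.
β = √(1 − 1/γ²) = √0.476116 = 0.690.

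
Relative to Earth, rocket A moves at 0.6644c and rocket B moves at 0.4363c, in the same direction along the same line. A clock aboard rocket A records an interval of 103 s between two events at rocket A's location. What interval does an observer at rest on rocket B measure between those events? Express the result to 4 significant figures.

108.8 s

Transform rocket A's velocity into rocket B's frame: (0.6644 − 0.4363)/(1 − 0.6644·0.4363) = 0.2281/0.71012228, so the relative speed is 0.32121c.
At |u| = 0.32121c, γ = (1 − 0.103176)^(−1/2) = 1.056.
Rocket A's interval is proper; time dilation gives Δt_B = γΔτ = 1.056 × 103 s = 108.8 s.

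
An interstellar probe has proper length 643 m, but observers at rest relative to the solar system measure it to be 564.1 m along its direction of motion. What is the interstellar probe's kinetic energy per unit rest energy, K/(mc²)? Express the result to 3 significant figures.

0.140

From L = L₀/γ: γ = 643/564.1 = 1.13987.
K/(mc²) = γ − 1 = 1.13987 − 1 = 0.140.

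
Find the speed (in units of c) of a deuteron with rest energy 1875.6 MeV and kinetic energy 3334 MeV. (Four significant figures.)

K = (γ−1)mc², so γ = 1 + 3334/1875.6 = 2.7776.
Then v/c = √(1 − γ⁻²) = √(1 − 0.129617) = √0.870383 = 0.9329.

0.9329c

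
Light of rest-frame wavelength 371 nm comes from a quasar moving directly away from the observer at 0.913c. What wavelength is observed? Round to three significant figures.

Relativistic Doppler for wavelength: λ_obs = λ_src · √((1+β)/(1−β)).
With β = 0.913: factor = √(1.913/0.087) = 4.6892.
λ_obs = 371 × 4.6892 = 1740 nm.

1740 nm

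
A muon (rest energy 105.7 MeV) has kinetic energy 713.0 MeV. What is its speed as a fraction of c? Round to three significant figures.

γ = 1 + K/(mc²) = 1 + 713.0/105.7 = 7.7455.
β = √(1 − 1/γ²) = √(1 − 0.0166687) = √0.9833313 = 0.992.

0.992c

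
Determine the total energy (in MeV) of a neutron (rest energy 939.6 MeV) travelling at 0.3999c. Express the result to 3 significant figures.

1030 MeV

γ = 1/√(1 − β²) = 1/√(1 − 0.15992001) = 1/√0.84007999 = 1/0.916559 = 1.091.
Total energy: E = γmc² = 1.091 × 939.6 MeV = 1030 MeV.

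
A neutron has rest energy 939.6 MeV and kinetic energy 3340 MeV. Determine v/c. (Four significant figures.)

0.9756

K = (γ−1)mc², so γ = 1 + 3340/939.6 = 4.5547.
Then v/c = √(1 − γ⁻²) = √(1 − 0.0482037) = √0.9517963 = 0.9756.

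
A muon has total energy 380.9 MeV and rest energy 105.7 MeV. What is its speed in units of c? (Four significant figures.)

γ = E/(mc²) = 380.9/105.7 = 3.6036.
β = √(1 − 1/γ²) = √(1 − 0.0770064) = √0.9229936 = 0.9607.

0.9607c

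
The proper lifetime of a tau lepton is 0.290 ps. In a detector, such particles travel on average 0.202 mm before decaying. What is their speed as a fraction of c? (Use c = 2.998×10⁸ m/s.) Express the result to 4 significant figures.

Lab distance = (lab lifetime)·v = γτ·βc, so βγ = d/(cτ) = 2.020×10^-4/(2.998×10⁸ × 2.900×10^-13) = 2.3234.
With βγ = 2.3234: γ² = 1 + (βγ)² = 6.39819, and β = (βγ)/γ = 2.3234/2.52946 = 0.9185.

0.9185c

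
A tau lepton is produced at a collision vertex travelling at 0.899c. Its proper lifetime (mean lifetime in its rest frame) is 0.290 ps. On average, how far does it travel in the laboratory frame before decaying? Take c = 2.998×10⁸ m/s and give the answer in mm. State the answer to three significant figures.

β² = 0.808201, so γ = 1/√0.191799 = 2.2834.
Lab-frame lifetime: Δt = γτ = 2.2834 × 0.290 ps = 0.66219 ps.
Distance: d = vΔt = 0.899 × 2.998×10⁸ m/s × 6.6219×10^-13 s = 1.78×10^-4 m = 0.178 mm.

0.178 mm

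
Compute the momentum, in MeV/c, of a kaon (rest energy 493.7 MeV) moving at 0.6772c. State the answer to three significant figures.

454 MeV/c

γ = 1/√(1 − β²) = 1/√(1 − 0.45859984) = 1/√0.54140016 = 1/0.735799 = 1.3591.
Momentum: p = γβ·mc = 1.3591 × 0.6772 × 493.7 MeV/c = 454 MeV/c.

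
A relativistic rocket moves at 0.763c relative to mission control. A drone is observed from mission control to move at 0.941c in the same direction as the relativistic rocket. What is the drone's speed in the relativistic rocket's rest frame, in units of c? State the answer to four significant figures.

0.6312c

Transform to the relativistic rocket's frame: u' = (u − v)/(1 − uv/c²).
u' = (0.941 − 0.763)/(1 − 0.941×0.763) = 0.178/0.282017 = 0.63117.
Speed in the relativistic rocket's frame: 0.6312c (in the same direction).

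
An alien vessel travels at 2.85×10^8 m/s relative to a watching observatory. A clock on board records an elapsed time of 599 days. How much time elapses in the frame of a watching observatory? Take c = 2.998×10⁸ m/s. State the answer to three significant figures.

1930 days

β = v/c = (2.85×10^8 m/s)/(2.998×10⁸ m/s) = 0.950634.
Lorentz factor: γ = (1 − 0.903705)^(−1/2) = 3.2225.
The onboard clock measures proper time, so the interval in the rest frame of a watching observatory is dilated: Δt = γ·Δτ = 3.2225 × 599 days = 1930 days.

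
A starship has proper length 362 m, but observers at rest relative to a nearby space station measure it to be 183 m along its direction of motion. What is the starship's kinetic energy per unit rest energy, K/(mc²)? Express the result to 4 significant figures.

0.9781

Length contraction gives γ = L₀/L = 362/183 = 1.97814.
Since K = (γ−1)mc², K/(mc²) = 1.97814 − 1 = 0.9781.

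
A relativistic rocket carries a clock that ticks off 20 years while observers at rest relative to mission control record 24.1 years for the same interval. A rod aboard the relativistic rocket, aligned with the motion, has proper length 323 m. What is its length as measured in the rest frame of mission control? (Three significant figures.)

268 m

From Δt = γΔτ: γ = 24.1/20 = 1.205.
L = L₀/γ = 323/1.205 = 268 m.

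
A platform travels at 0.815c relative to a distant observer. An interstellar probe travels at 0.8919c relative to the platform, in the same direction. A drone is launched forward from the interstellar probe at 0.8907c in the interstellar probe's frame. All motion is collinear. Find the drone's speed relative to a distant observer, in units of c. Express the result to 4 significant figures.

First combine the drone and interstellar probe (S''→S'): u₁ = (0.8907 + 0.8919)/(1 + 0.8907×0.8919) = 1.7826/1.79441533 = 0.99342.
Then combine with the platform (S'→S): u = (0.99342 + 0.815)/(1 + 0.99342×0.815) = 1.80842/1.8096373 = 0.99933.

0.9993c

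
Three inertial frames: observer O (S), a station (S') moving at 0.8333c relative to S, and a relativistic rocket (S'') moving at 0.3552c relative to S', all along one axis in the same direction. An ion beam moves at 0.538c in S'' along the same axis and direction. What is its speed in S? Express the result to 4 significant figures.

0.9743c

Apply u = (u'+v)/(1+u'v) twice. Ion beam in the station frame: (0.538+0.3552)/(1+0.538·0.3552) = 0.8932/1.1910976 = 0.7499c.
That velocity, transformed to the rest frame of observer O: (0.7499+0.8333)/(1+0.7499·0.8333) = 1.5832/1.62489167 = 0.97434c.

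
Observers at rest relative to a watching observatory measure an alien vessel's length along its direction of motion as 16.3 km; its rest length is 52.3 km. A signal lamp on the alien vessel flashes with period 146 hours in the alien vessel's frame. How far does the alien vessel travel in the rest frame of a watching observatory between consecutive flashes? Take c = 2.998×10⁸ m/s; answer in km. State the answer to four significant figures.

4.804×10^11 km

γ = L₀/L = 52.3/16.3 = 3.20859.
β = √(1 − 1/γ²) = 0.95019. Lab-frame period = γτ = 3.20859×146 hours = 468.45 hours. Distance = βc × γτ = 0.95019 × 2.998×10⁸ m/s × 1686420 s = 4.8041×10^14 m = 4.804×10^11 km.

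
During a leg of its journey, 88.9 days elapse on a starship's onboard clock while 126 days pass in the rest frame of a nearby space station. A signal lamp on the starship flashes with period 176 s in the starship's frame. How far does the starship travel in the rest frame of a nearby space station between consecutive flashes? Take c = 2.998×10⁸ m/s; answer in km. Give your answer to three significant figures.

γ = Δt/Δτ = 126/88.9 = 1.41732.
β = √(1 − 1/γ²) = 0.70865. Lab-frame period = γτ = 1.41732×176 s = 249.45 s. Distance = βc × γτ = 0.70865 × 2.998×10⁸ m/s × 249.45 s = 5.2996×10^10 m = 5.30×10^7 km.

5.30×10^7 km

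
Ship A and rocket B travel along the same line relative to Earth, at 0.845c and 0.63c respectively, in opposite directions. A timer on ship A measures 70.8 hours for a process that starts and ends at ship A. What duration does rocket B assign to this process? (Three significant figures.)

Transform ship A's velocity into rocket B's frame: (0.845 + 0.63)/(1 + 0.845·0.63) = 1.475/1.53235, so the relative speed is 0.96257c.
γ for this relative speed: γ = 1/√(1 − 0.926541) = 3.6896.
The clock on ship A records proper time, so rocket B measures Δt = γΔτ = 3.6896 × 70.8 = 261 hours.

261 hours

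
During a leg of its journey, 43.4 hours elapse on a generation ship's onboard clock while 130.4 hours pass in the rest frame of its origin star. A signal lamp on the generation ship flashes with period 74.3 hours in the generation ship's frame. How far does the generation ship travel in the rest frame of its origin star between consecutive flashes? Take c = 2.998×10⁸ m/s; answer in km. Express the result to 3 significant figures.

2.27×10^11 km

γ = Δt/Δτ = 130.4/43.4 = 3.00461.
β = √(1 − 1/γ²) = 0.94299. Lab-frame period = γτ = 3.00461×74.3 hours = 223.24 hours. Distance = βc × γτ = 0.94299 × 2.998×10⁸ m/s × 803664 s = 2.2720×10^14 m = 2.27×10^11 km.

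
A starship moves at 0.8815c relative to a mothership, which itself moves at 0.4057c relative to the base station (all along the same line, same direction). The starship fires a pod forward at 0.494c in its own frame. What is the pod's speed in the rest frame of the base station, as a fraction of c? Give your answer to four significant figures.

Compose velocities in two stages. Stage 1 (into S'): u₁ = (0.494+0.8815)/(1+0.494×0.8815) = 0.95823.
Stage 2 (into S): u = (0.95823+0.4057)/(1+0.95823×0.4057) = 0.98213, so the speed is 0.9821c.

0.9821c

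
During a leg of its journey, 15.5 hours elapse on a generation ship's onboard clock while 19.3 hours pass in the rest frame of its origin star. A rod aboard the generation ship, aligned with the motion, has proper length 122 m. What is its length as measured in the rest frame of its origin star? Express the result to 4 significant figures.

From Δt = γΔτ: γ = 19.3/15.5 = 1.24516.
L = L₀/γ = 122/1.24516 = 97.98 m.

97.98 m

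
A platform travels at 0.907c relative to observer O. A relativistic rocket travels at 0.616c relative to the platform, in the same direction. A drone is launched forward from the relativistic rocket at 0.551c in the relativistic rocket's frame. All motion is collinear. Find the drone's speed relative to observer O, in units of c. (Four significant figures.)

0.9933c

Apply u = (u'+v)/(1+u'v) twice. Drone in the platform frame: (0.551+0.616)/(1+0.551·0.616) = 1.167/1.339416 = 0.87128c.
That velocity, transformed to the rest frame of observer O: (0.87128+0.907)/(1+0.87128·0.907) = 1.77828/1.79025096 = 0.99331c.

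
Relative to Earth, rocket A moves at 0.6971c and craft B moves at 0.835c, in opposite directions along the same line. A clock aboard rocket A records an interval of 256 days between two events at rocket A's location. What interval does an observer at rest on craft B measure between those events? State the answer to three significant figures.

1030 days

The velocity of rocket A relative to craft B is (0.6971 + 0.835)c / (1 + 0.6971×0.835) = 0.96841c; relative speed 0.96841c.
γ for this relative speed: γ = 1/√(1 − 0.937818) = 4.0102.
The clock on rocket A records proper time, so craft B measures Δt = γΔτ = 4.0102 × 256 = 1030 days.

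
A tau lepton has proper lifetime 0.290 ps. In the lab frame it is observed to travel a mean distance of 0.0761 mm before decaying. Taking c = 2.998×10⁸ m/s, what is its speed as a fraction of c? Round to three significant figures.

0.659c

d = βγcτ ⇒ βγ = d/(cτ) = 7.610×10^-5 m / (8.6942×10^-5 m) = 0.8753.
β = (βγ)/√(1+(βγ)²) = 0.8753/√1.76615 = 0.659.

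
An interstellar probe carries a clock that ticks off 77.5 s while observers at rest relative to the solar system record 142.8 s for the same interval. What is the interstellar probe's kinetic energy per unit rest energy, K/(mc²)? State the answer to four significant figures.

γ = Δt/Δτ = 142.8/77.5 = 1.84258.
K/(mc²) = γ − 1 = 1.84258 − 1 = 0.8426.

0.8426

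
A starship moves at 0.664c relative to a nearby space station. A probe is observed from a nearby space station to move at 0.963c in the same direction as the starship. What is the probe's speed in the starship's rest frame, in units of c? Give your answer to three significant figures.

0.829c

Transform to the starship's frame: u' = (u − v)/(1 − uv/c²).
u' = (0.963 − 0.664)/(1 − 0.963×0.664) = 0.299/0.360568 = 0.82925.
Speed in the starship's frame: 0.829c (in the same direction).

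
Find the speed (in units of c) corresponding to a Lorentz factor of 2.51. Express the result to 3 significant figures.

β = √(1 − 1/γ²) = √(1 − 1/6.3001) = √0.841272 = 0.917.

0.917c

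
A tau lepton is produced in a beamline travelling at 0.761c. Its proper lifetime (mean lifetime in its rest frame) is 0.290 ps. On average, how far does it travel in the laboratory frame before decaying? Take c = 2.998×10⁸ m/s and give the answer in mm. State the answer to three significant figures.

With β = 0.761, γ = 1/√(1 − 0.761²) = 1/√0.420879 = 1.5414.
Lab-frame lifetime: Δt = γτ = 1.5414 × 0.290 ps = 0.44701 ps.
Distance: d = vΔt = 0.761 × 2.998×10⁸ m/s × 4.4701×10^-13 s = 1.02×10^-4 m = 0.102 mm.

0.102 mm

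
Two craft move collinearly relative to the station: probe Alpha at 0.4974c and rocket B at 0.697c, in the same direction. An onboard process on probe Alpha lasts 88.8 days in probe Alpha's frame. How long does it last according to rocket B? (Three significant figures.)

The velocity of probe Alpha relative to rocket B is (0.4974 − 0.697)c / (1 − 0.4974×0.697) = −0.30552c; relative speed 0.30552c.
γ for this relative speed: γ = 1/√(1 − 0.0933425) = 1.0502.
The clock on probe Alpha records proper time, so rocket B measures Δt = γΔτ = 1.0502 × 88.8 = 93.3 days.

93.3 days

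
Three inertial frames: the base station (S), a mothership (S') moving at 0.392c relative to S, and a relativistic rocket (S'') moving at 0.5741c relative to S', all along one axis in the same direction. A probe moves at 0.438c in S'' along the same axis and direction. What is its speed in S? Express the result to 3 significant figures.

Apply u = (u'+v)/(1+u'v) twice. Probe in the mothership frame: (0.438+0.5741)/(1+0.438·0.5741) = 1.0121/1.2514558 = 0.80874c.
That velocity, transformed to the rest frame of the base station: (0.80874+0.392)/(1+0.80874·0.392) = 1.20074/1.31702608 = 0.91171c.

0.912c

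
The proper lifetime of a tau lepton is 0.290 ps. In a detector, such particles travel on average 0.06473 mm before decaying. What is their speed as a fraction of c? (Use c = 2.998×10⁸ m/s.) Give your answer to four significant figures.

d = βγcτ ⇒ βγ = d/(cτ) = 6.473×10^-5 m / (8.6942×10^-5 m) = 0.74452.
β = (βγ)/√(1+(βγ)²) = 0.74452/√1.55431 = 0.5972.

0.5972c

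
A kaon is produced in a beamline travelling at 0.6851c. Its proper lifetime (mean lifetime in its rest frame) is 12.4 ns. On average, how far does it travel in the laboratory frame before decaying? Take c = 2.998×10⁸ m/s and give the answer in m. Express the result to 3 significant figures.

With β = 0.6851, γ = 1/√(1 − 0.6851²) = 1/√0.53063799 = 1.3728.
Lab-frame lifetime: Δt = γτ = 1.3728 × 12.4 ns = 17.023 ns.
Distance: d = vΔt = 0.6851 × 2.998×10⁸ m/s × 1.7023×10^-8 s = 3.50 m.

3.50 m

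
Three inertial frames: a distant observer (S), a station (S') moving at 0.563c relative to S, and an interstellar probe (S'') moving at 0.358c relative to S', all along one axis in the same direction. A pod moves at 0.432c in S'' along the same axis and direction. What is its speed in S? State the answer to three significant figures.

0.900c

Compose velocities in two stages. Stage 1 (into S'): u₁ = (0.432+0.358)/(1+0.432×0.358) = 0.68419.
Stage 2 (into S): u = (0.68419+0.563)/(1+0.68419×0.563) = 0.90037, so the speed is 0.900c.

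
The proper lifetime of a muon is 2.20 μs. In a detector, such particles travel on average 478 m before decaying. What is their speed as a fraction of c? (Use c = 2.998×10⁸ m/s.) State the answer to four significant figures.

0.5868c

Lab distance = (lab lifetime)·v = γτ·βc, so βγ = d/(cτ) = 478.0/(2.998×10⁸ × 2.200×10^-6) = 0.72473.
With βγ = 0.72473: γ² = 1 + (βγ)² = 1.525234, and β = (βγ)/γ = 0.72473/1.235 = 0.5868.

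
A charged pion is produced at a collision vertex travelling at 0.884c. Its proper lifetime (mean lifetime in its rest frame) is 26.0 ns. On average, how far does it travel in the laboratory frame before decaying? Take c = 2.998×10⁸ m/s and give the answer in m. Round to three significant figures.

14.7 m

γ = 1/√(1 − β²) = 1/√(1 − 0.781456) = 1/√0.218544 = 1/0.467487 = 2.1391.
Lab-frame lifetime: Δt = γτ = 2.1391 × 26.0 ns = 55.617 ns.
Distance: d = vΔt = 0.884 × 2.998×10⁸ m/s × 5.5617×10^-8 s = 14.7 m.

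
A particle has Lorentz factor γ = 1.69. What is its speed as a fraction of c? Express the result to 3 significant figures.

β = √(1 − 1/γ²) = √(1 − 1/2.8561) = √0.649872 = 0.806.

0.806c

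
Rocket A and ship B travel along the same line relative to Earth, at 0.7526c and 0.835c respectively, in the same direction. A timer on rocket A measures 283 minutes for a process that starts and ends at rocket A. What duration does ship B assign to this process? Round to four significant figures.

The velocity of rocket A relative to ship B is (0.7526 − 0.835)c / (1 − 0.7526×0.835) = −0.22176c; relative speed 0.22176c.
γ for this relative speed: γ = 1/√(1 − 0.0491775) = 1.0255.
Rocket A's interval is proper; time dilation gives Δt_B = γΔτ = 1.0255 × 283 minutes = 290.2 minutes.

290.2 minutes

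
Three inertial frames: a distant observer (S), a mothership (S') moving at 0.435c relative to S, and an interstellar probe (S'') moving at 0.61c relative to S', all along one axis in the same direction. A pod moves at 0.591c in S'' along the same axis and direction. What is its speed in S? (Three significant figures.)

0.952c

Compose velocities in two stages. Stage 1 (into S'): u₁ = (0.591+0.61)/(1+0.591×0.61) = 0.88276.
Stage 2 (into S): u = (0.88276+0.435)/(1+0.88276×0.435) = 0.95214, so the speed is 0.952c.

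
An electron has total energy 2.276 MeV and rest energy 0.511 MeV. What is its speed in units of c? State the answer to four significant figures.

Total energy E = γmc² gives γ = 2.276/0.511 = 4.454.
Hence β = √(1 − 1/γ²) = √(1 − 0.050408) = √0.949592 = 0.9745.

0.9745c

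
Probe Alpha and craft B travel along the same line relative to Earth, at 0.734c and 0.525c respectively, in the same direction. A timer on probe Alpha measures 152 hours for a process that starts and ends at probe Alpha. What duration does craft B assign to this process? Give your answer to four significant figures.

Transform probe Alpha's velocity into craft B's frame: (0.734 − 0.525)/(1 − 0.734·0.525) = 0.209/0.61465, so the relative speed is 0.34003c.
γ for this relative speed: γ = 1/√(1 − 0.11562) = 1.0634.
The clock on probe Alpha records proper time, so craft B measures Δt = γΔτ = 1.0634 × 152 = 161.6 hours.

161.6 hours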